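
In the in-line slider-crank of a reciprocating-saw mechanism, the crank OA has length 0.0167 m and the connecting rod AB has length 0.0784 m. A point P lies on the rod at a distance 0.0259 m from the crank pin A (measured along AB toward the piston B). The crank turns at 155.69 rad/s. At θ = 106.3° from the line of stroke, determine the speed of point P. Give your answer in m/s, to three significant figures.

2.49

ω = 155.7 rad/s.  Crank-pin speed |V_A| = rω = 2.6 m/s, perpendicular to OA.
Rod angle: sinφ = −(r/L) sinθ ⇒ φ = -11.797°; ω_rod = −rω cosθ/√(L²−r²sin²θ) = +9.5088 rad/s.
V_P = V_A + ω_rod × AP, with AP = 0.0259 m along the rod.
Components: V_Px = −rω sinθ − a·ω_rod·sinφ = -2.4452 m/s;  V_Py = rω cosθ + a·ω_rod·cosφ = -0.48867 m/s.
|V_P| = √(V_Px² + V_Py²) = 2.4935 m/s.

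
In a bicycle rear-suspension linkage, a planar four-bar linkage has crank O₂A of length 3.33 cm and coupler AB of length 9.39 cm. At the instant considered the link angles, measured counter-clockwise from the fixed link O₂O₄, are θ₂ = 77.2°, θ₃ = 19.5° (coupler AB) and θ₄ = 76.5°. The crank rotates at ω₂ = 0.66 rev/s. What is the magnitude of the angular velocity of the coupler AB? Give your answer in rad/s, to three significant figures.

0.0214

ω₂ = 4.147 rad/s (from 0.66 rev/s).
Differentiating the loop-closure r₂e^{iθ₂}+r₃e^{iθ₃}=r₁+r₄e^{iθ₄} gives r₂ω₂e^{iθ₂}+r₃ω₃e^{iθ₃}=r₄ω₄e^{iθ₄}.
Eliminating the other unknown: ω₃ = r₂ω₂ sin(θ₄−θ₂) / [r₃ sin(θ₃−θ₄)].
Numerator sine = -0.01222; denominator sine = -0.83867.
Result = 0.0333·4.147·(-0.01222) / (0.0939·(-0.83867)) = +0.021423 rad/s; magnitude 0.021423 rad/s.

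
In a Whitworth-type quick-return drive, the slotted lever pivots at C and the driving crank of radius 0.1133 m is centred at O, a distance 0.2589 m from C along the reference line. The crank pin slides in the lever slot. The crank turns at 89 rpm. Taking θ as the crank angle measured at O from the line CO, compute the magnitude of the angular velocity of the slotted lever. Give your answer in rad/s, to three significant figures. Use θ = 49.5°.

2.52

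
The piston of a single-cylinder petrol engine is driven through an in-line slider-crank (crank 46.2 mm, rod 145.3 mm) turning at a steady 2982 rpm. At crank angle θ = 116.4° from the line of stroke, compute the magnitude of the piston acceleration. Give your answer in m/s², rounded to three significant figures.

2880

ω = 2π·2982/60 = 312.3 rad/s
x(θ) = r cosθ + √(L² − r² sin²θ); with ω constant, a = ω²·d²x/dθ².
d²x/dθ² = −r cosθ − r²(cos2θ)/√u − r⁴ sin²2θ/(4u^{3/2}),  u = L² − r² sin²θ = 0.0193996 m².
Substituting r = 0.0462 m, L = 0.1453 m, θ = 116.4°: d²x/dθ² = +0.02954 m.
a = ω²·d²x/dθ² = (312.3)²·(+0.02954) = +2880.6 m/s²;  |a| = 2880.6 m/s².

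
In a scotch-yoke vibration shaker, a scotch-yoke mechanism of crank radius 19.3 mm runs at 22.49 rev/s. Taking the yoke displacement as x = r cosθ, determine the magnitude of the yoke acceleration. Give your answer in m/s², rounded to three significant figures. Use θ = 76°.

93.2

ω = 141.3 rad/s (from 22.49 rev/s).
x = r cosθ ⇒ ẍ = −rω² cosθ (ω constant).
|a| = rω²|cosθ| = 0.0193·(141.3)²·|cos 76°| = 93.233 m/s².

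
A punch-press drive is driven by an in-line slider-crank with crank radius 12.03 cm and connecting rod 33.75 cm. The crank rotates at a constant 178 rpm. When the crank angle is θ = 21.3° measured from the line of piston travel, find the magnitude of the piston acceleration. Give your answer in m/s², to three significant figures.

50.2

ω = 2π·178/60 = 18.64 rad/s
x(θ) = r cosθ + √(L² − r² sin²θ); with ω constant, a = ω²·d²x/dθ².
d²x/dθ² = −r cosθ − r²(cos2θ)/√u − r⁴ sin²2θ/(4u^{3/2}),  u = L² − r² sin²θ = 0.111997 m².
Substituting r = 0.1203 m, L = 0.3375 m, θ = 21.3°: d²x/dθ² = -0.14455 m.
a = ω²·d²x/dθ² = (18.64)²·(-0.14455) = -50.226 m/s²;  |a| = 50.226 m/s².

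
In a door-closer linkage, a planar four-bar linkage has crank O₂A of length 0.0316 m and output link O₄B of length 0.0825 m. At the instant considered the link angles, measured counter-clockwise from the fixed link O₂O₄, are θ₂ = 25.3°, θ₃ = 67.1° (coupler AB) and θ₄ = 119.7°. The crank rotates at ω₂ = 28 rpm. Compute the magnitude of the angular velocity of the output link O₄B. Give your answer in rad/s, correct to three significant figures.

0.942

ω₂ = 2.932 rad/s (from 28 rpm).
Differentiating the loop-closure r₂e^{iθ₂}+r₃e^{iθ₃}=r₁+r₄e^{iθ₄} gives r₂ω₂e^{iθ₂}+r₃ω₃e^{iθ₃}=r₄ω₄e^{iθ₄}.
Eliminating the other unknown: ω₄ = r₂ω₂ sin(θ₂−θ₃) / [r₄ sin(θ₄−θ₃)].
Numerator sine = -0.66653; denominator sine = +0.79441.
Result = 0.0316·2.932·(-0.66653) / (0.0825·(+0.79441)) = -0.94231 rad/s; magnitude 0.94231 rad/s.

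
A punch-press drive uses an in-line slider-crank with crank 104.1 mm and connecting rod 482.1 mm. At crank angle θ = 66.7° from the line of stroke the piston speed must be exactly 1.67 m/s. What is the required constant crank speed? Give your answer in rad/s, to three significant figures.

For an in-line slider-crank, |v_piston| = rω|sinθ|·[1 + r cosθ/√(L² − r² sin²θ)].
With r = 0.1041 m, L = 0.4821 m, θ = 66.7°: the bracketed kinematic factor |dx/dθ| = 0.10394 m.
ω = v/|dx/dθ| = 1.67/0.10394 = 16.067 rad/s.

16.1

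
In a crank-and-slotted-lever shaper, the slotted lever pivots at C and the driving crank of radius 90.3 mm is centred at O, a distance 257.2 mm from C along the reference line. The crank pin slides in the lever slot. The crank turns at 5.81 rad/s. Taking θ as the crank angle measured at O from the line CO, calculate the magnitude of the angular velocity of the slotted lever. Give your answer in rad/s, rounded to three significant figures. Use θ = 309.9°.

1.29

ω = 5.81 rad/s
Crank pin A relative to C: A = (d + r cosθ, r sinθ); lever angle φ = atan2(r sinθ, d + r cosθ).
Differentiating tanφ: φ̇ = rω(d cosθ + r)/(d² + r² + 2dr cosθ).
d² + r² + 2dr cosθ = |CA|² = 0.104101 m²;  d cosθ + r = +0.25528 m.
|ω_lever| = |0.0903·5.81·+0.25528| / 0.104101 = 1.2865 rad/s.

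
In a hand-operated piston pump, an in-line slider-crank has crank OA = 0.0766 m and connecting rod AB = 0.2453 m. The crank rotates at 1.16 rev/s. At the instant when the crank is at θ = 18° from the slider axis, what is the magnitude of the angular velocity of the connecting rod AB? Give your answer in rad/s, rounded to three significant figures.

ω = 7.288 rad/s (converted from 1.16 rev/s).
The rod makes angle φ with the slider axis where L sinφ = r sinθ; differentiating, L cosφ·φ̇ = r ω cosθ.
L cosφ = √(L² − r² sin²θ) = 0.24416 m.
|ω_rod| = r ω |cosθ| / √(L² − r² sin²θ) = 0.0766·7.288·0.95106/0.24416 = 2.1747 rad/s.

2.17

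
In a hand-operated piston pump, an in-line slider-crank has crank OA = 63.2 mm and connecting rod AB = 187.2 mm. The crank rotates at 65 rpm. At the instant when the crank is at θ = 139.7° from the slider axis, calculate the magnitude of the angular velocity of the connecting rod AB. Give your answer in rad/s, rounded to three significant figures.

1.80

ω = 6.807 rad/s (converted from 65 rpm).
The rod makes angle φ with the slider axis where L sinφ = r sinθ; differentiating, L cosφ·φ̇ = r ω cosθ.
L cosφ = √(L² − r² sin²θ) = 0.18268 m.
|ω_rod| = r ω |cosθ| / √(L² − r² sin²θ) = 0.0632·6.807·0.76267/0.18268 = 1.796 rad/s.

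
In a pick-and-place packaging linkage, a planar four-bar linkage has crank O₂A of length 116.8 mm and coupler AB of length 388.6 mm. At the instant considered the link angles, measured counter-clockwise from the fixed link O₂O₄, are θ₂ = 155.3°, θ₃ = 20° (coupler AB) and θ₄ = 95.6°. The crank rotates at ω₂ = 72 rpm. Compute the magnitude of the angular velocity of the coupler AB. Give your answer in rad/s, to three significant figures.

2.02

ω₂ = 7.54 rad/s (from 72 rpm).
Differentiating the loop-closure r₂e^{iθ₂}+r₃e^{iθ₃}=r₁+r₄e^{iθ₄} gives r₂ω₂e^{iθ₂}+r₃ω₃e^{iθ₃}=r₄ω₄e^{iθ₄}.
Eliminating the other unknown: ω₃ = r₂ω₂ sin(θ₄−θ₂) / [r₃ sin(θ₃−θ₄)].
Numerator sine = -0.86340; denominator sine = -0.96858.
Result = 0.1168·7.54·(-0.86340) / (0.3886·(-0.96858)) = +2.0201 rad/s; magnitude 2.0201 rad/s.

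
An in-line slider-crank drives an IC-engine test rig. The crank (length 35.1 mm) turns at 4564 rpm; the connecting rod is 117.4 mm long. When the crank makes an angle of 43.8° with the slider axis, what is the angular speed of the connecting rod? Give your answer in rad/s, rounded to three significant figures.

ω = 477.9 rad/s (converted from 4564 rpm).
The rod makes angle φ with the slider axis where L sinφ = r sinθ; differentiating, L cosφ·φ̇ = r ω cosθ.
L cosφ = √(L² − r² sin²θ) = 0.11486 m.
|ω_rod| = r ω |cosθ| / √(L² − r² sin²θ) = 0.0351·477.9·0.72176/0.11486 = 105.42 rad/s.

105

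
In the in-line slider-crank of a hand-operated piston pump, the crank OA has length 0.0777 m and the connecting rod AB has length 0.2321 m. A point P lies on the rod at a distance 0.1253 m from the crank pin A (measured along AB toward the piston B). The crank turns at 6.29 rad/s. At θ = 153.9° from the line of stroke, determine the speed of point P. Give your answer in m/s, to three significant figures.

ω = 6.29 rad/s.  Crank-pin speed |V_A| = rω = 0.48873 m/s, perpendicular to OA.
Rod angle: sinφ = −(r/L) sinθ ⇒ φ = -8.469°; ω_rod = −rω cosθ/√(L²−r²sin²θ) = +1.9118 rad/s.
V_P = V_A + ω_rod × AP, with AP = 0.1253 m along the rod.
Components: V_Px = −rω sinθ − a·ω_rod·sinφ = -0.17973 m/s;  V_Py = rω cosθ + a·ω_rod·cosφ = -0.20196 m/s.
|V_P| = √(V_Px² + V_Py²) = 0.27035 m/s.

0.270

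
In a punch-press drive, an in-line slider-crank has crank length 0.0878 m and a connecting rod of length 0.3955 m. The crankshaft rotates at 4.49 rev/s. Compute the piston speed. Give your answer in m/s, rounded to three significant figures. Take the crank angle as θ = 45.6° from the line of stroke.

ω = 2π·4.49 = 28.21 rad/s
For an in-line slider-crank, x = r cosθ + √(L² − r² sin²θ), so v = −rω sinθ·[1 + r cosθ/√(L² − r² sin²θ)].
With r = 0.0878 m, L = 0.3955 m, θ = 45.6°: √(L² − r² sin²θ) = 0.39049 m.
v = −0.0878·28.21·0.71447·[1 + 0.0878·0.69966/0.39049] = -2.0481 m/s.
|v| = 2.0481 m/s.

2.05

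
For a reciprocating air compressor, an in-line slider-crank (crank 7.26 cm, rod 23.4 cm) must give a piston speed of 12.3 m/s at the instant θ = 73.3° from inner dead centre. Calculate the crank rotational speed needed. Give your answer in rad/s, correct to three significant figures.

162

For an in-line slider-crank, |v_piston| = rω|sinθ|·[1 + r cosθ/√(L² − r² sin²θ)].
With r = 0.0726 m, L = 0.234 m, θ = 73.3°: the bracketed kinematic factor |dx/dθ| = 0.076031 m.
ω = v/|dx/dθ| = 12.3/0.076031 = 161.78 rad/s.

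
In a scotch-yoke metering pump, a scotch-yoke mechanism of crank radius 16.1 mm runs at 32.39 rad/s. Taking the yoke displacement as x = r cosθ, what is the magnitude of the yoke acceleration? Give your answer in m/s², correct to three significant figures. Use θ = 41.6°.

ω = 32.39 rad/s
x = r cosθ ⇒ ẍ = −rω² cosθ (ω constant).
|a| = rω²|cosθ| = 0.0161·(32.39)²·|cos 41.6°| = 12.631 m/s².

12.6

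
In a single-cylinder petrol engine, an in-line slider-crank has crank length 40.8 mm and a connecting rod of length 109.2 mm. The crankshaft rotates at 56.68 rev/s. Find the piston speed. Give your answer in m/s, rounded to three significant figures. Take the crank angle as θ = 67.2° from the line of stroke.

15.5

ω = 2π·56.7 = 356.1 rad/s
For an in-line slider-crank, x = r cosθ + √(L² − r² sin²θ), so v = −rω sinθ·[1 + r cosθ/√(L² − r² sin²θ)].
With r = 0.0408 m, L = 0.1092 m, θ = 67.2°: √(L² − r² sin²θ) = 0.10252 m.
v = −0.0408·356.1·0.92186·[1 + 0.0408·0.38752/0.10252] = -15.461 m/s.
|v| = 15.461 m/s.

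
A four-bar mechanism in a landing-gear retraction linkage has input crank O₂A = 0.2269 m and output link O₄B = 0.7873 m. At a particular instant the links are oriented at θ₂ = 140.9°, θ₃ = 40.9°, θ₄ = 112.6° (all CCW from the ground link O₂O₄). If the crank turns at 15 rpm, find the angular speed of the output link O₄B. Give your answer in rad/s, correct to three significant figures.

0.470

ω₂ = 1.571 rad/s (from 15 rpm).
Differentiating the loop-closure r₂e^{iθ₂}+r₃e^{iθ₃}=r₁+r₄e^{iθ₄} gives r₂ω₂e^{iθ₂}+r₃ω₃e^{iθ₃}=r₄ω₄e^{iθ₄}.
Eliminating the other unknown: ω₄ = r₂ω₂ sin(θ₂−θ₃) / [r₄ sin(θ₄−θ₃)].
Numerator sine = +0.98481; denominator sine = +0.94943.
Result = 0.2269·1.571·(+0.98481) / (0.7873·(+0.94943)) = +0.46957 rad/s; magnitude 0.46957 rad/s.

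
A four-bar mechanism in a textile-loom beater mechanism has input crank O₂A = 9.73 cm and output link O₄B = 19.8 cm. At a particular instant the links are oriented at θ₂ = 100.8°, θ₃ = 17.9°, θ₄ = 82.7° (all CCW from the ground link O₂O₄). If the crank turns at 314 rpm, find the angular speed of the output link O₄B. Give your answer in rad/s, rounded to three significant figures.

17.7

ω₂ = 32.88 rad/s (from 314 rpm).
Differentiating the loop-closure r₂e^{iθ₂}+r₃e^{iθ₃}=r₁+r₄e^{iθ₄} gives r₂ω₂e^{iθ₂}+r₃ω₃e^{iθ₃}=r₄ω₄e^{iθ₄}.
Eliminating the other unknown: ω₄ = r₂ω₂ sin(θ₂−θ₃) / [r₄ sin(θ₄−θ₃)].
Numerator sine = +0.99233; denominator sine = +0.90483.
Result = 0.0973·32.88·(+0.99233) / (0.198·(+0.90483)) = +17.721 rad/s; magnitude 17.721 rad/s.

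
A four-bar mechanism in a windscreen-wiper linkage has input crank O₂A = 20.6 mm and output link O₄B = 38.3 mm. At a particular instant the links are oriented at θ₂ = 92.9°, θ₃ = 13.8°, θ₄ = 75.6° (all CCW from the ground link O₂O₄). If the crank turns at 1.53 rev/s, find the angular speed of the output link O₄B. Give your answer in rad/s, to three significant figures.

ω₂ = 9.613 rad/s (from 1.53 rev/s).
Differentiating the loop-closure r₂e^{iθ₂}+r₃e^{iθ₃}=r₁+r₄e^{iθ₄} gives r₂ω₂e^{iθ₂}+r₃ω₃e^{iθ₃}=r₄ω₄e^{iθ₄}.
Eliminating the other unknown: ω₄ = r₂ω₂ sin(θ₂−θ₃) / [r₄ sin(θ₄−θ₃)].
Numerator sine = +0.98196; denominator sine = +0.88130.
Result = 0.0206·9.613·(+0.98196) / (0.0383·(+0.88130)) = +5.7611 rad/s; magnitude 5.7611 rad/s.

5.76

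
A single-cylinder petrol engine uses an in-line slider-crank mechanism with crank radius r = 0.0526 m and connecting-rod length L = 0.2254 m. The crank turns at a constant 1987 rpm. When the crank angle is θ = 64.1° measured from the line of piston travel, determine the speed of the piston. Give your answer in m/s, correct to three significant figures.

10.9

ω = 2π·1987/60 = 208.1 rad/s
For an in-line slider-crank, x = r cosθ + √(L² − r² sin²θ), so v = −rω sinθ·[1 + r cosθ/√(L² − r² sin²θ)].
With r = 0.0526 m, L = 0.2254 m, θ = 64.1°: √(L² − r² sin²θ) = 0.22038 m.
v = −0.0526·208.1·0.89956·[1 + 0.0526·0.43680/0.22038] = -10.872 m/s.
|v| = 10.872 m/s.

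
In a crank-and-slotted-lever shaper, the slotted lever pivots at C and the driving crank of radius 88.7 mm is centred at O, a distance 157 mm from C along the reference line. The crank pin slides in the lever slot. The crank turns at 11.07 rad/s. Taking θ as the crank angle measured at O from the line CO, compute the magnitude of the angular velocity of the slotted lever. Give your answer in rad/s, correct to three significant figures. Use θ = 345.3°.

ω = 11.07 rad/s
Crank pin A relative to C: A = (d + r cosθ, r sinθ); lever angle φ = atan2(r sinθ, d + r cosθ).
Differentiating tanφ: φ̇ = rω(d cosθ + r)/(d² + r² + 2dr cosθ).
d² + r² + 2dr cosθ = |CA|² = 0.0594568 m²;  d cosθ + r = +0.24056 m.
|ω_lever| = |0.0887·11.07·+0.24056| / 0.0594568 = 3.9728 rad/s.

3.97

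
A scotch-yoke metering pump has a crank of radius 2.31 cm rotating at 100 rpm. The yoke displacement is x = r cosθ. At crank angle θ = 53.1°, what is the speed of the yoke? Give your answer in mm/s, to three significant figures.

193

ω = 10.47 rad/s (from 100 rpm).
x = r cosθ ⇒ ẋ = −rω sinθ.
|v| = rω|sinθ| = 0.0231·10.47·|sin 53.1°| = 0.19345 m/s = 193.45 mm/s.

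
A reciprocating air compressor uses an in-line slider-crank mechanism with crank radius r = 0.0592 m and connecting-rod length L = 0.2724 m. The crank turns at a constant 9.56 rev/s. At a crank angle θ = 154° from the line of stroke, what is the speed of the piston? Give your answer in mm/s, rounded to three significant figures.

1250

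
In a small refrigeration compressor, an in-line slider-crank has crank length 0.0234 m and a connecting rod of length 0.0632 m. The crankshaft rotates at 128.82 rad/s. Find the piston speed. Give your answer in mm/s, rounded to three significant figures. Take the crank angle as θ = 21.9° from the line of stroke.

ω = 128.8 rad/s
For an in-line slider-crank, x = r cosθ + √(L² − r² sin²θ), so v = −rω sinθ·[1 + r cosθ/√(L² − r² sin²θ)].
With r = 0.0234 m, L = 0.0632 m, θ = 21.9°: √(L² − r² sin²θ) = 0.062594 m.
v = −0.0234·128.8·0.37299·[1 + 0.0234·0.92784/0.062594] = -1.5143 m/s.
|v| = 1.5143 m/s = 1514.3 mm/s.

1510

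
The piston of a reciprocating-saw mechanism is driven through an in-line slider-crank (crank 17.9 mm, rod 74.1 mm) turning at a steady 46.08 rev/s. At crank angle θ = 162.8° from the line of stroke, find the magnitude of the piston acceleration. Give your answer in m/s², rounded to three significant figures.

1130

ω = 2π·46.1 = 289.5 rad/s
x(θ) = r cosθ + √(L² − r² sin²θ); with ω constant, a = ω²·d²x/dθ².
d²x/dθ² = −r cosθ − r²(cos2θ)/√u − r⁴ sin²2θ/(4u^{3/2}),  u = L² − r² sin²θ = 0.00546279 m².
Substituting r = 0.0179 m, L = 0.0741 m, θ = 162.8°: d²x/dθ² = +0.013502 m.
a = ω²·d²x/dθ² = (289.5)²·(+0.013502) = +1131.9 m/s²;  |a| = 1131.9 m/s².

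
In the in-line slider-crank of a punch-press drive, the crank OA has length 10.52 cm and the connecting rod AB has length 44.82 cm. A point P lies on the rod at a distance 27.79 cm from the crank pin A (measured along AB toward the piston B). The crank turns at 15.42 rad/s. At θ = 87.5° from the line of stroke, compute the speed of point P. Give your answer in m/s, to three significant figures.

ω = 15.42 rad/s.  Crank-pin speed |V_A| = rω = 1.6222 m/s, perpendicular to OA.
Rod angle: sinφ = −(r/L) sinθ ⇒ φ = -13.562°; ω_rod = −rω cosθ/√(L²−r²sin²θ) = -0.1624 rad/s.
V_P = V_A + ω_rod × AP, with AP = 0.2779 m along the rod.
Components: V_Px = −rω sinθ − a·ω_rod·sinφ = -1.6312 m/s;  V_Py = rω cosθ + a·ω_rod·cosφ = +0.026886 m/s.
|V_P| = √(V_Px² + V_Py²) = 1.6314 m/s.

1.63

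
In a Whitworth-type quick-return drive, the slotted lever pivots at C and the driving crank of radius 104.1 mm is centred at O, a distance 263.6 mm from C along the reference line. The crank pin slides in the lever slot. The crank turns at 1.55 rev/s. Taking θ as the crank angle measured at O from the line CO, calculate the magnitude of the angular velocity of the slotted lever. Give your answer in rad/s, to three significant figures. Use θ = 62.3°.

2.17

ω = 9.739 rad/s (from 1.55 rev/s).
Crank pin A relative to C: A = (d + r cosθ, r sinθ); lever angle φ = atan2(r sinθ, d + r cosθ).
Differentiating tanφ: φ̇ = rω(d cosθ + r)/(d² + r² + 2dr cosθ).
d² + r² + 2dr cosθ = |CA|² = 0.105833 m²;  d cosθ + r = +0.22663 m.
|ω_lever| = |0.1041·9.739·+0.22663| / 0.105833 = 2.171 rad/s.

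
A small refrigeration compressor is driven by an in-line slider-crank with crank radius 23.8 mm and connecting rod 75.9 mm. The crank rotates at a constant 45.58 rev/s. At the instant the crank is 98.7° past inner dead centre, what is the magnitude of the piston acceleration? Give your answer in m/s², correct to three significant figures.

ω = 2π·45.6 = 286.4 rad/s
x(θ) = r cosθ + √(L² − r² sin²θ); with ω constant, a = ω²·d²x/dθ².
d²x/dθ² = −r cosθ − r²(cos2θ)/√u − r⁴ sin²2θ/(4u^{3/2}),  u = L² − r² sin²θ = 0.00520733 m².
Substituting r = 0.0238 m, L = 0.0759 m, θ = 98.7°: d²x/dθ² = +0.011071 m.
a = ω²·d²x/dθ² = (286.4)²·(+0.011071) = +908.04 m/s²;  |a| = 908.04 m/s².

908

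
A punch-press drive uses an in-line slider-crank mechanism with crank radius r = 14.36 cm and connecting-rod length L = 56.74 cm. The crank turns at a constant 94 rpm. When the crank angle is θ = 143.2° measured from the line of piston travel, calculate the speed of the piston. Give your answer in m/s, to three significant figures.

0.673

ω = 2π·94/60 = 9.844 rad/s
For an in-line slider-crank, x = r cosθ + √(L² − r² sin²θ), so v = −rω sinθ·[1 + r cosθ/√(L² − r² sin²θ)].
With r = 0.1436 m, L = 0.5674 m, θ = 143.2°: √(L² − r² sin²θ) = 0.56084 m.
v = −0.1436·9.844·0.59902·[1 + 0.1436·-0.80073/0.56084] = -0.67315 m/s.
|v| = 0.67315 m/s.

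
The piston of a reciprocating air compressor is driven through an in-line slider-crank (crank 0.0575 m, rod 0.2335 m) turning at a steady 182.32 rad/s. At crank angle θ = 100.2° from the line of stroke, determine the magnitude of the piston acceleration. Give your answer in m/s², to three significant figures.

792

ω = 182.3 rad/s
x(θ) = r cosθ + √(L² − r² sin²θ); with ω constant, a = ω²·d²x/dθ².
d²x/dθ² = −r cosθ − r²(cos2θ)/√u − r⁴ sin²2θ/(4u^{3/2}),  u = L² − r² sin²θ = 0.0513197 m².
Substituting r = 0.0575 m, L = 0.2335 m, θ = 100.2°: d²x/dθ² = +0.023833 m.
a = ω²·d²x/dθ² = (182.3)²·(+0.023833) = +792.23 m/s²;  |a| = 792.23 m/s².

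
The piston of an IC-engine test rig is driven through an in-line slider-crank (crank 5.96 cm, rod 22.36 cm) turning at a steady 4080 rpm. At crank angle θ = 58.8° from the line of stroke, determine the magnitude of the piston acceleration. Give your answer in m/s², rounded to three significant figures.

ω = 2π·4080/60 = 427.3 rad/s
x(θ) = r cosθ + √(L² − r² sin²θ); with ω constant, a = ω²·d²x/dθ².
d²x/dθ² = −r cosθ − r²(cos2θ)/√u − r⁴ sin²2θ/(4u^{3/2}),  u = L² − r² sin²θ = 0.047398 m².
Substituting r = 0.0596 m, L = 0.2236 m, θ = 58.8°: d²x/dθ² = -0.023555 m.
a = ω²·d²x/dθ² = (427.3)²·(-0.023555) = -4300 m/s²;  |a| = 4300 m/s².

4300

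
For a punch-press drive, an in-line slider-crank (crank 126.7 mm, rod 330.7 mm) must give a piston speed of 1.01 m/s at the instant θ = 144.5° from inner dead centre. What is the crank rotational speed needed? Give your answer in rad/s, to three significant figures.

20.2

For an in-line slider-crank, |v_piston| = rω|sinθ|·[1 + r cosθ/√(L² − r² sin²θ)].
With r = 0.1267 m, L = 0.3307 m, θ = 144.5°: the bracketed kinematic factor |dx/dθ| = 0.050036 m.
ω = v/|dx/dθ| = 1.01/0.050036 = 20.185 rad/s.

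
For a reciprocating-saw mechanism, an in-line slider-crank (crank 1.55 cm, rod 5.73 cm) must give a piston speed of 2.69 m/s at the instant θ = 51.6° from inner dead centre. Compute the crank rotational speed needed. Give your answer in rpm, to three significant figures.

For an in-line slider-crank, |v_piston| = rω|sinθ|·[1 + r cosθ/√(L² − r² sin²θ)].
With r = 0.0155 m, L = 0.0573 m, θ = 51.6°: the bracketed kinematic factor |dx/dθ| = 0.014236 m.
ω = v/|dx/dθ| = 2.69/0.014236 = 188.96 rad/s.
N = 60ω/(2π) = 1804.4 rpm.

1800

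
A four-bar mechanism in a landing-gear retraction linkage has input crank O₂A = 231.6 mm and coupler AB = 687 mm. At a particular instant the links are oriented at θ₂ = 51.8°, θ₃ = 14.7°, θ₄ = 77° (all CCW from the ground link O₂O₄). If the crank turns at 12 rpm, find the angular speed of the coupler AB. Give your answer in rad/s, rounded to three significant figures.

0.204

ω₂ = 1.257 rad/s (from 12 rpm).
Differentiating the loop-closure r₂e^{iθ₂}+r₃e^{iθ₃}=r₁+r₄e^{iθ₄} gives r₂ω₂e^{iθ₂}+r₃ω₃e^{iθ₃}=r₄ω₄e^{iθ₄}.
Eliminating the other unknown: ω₃ = r₂ω₂ sin(θ₄−θ₂) / [r₃ sin(θ₃−θ₄)].
Numerator sine = +0.42578; denominator sine = -0.88539.
Result = 0.2316·1.257·(+0.42578) / (0.687·(-0.88539)) = -0.20372 rad/s; magnitude 0.20372 rad/s.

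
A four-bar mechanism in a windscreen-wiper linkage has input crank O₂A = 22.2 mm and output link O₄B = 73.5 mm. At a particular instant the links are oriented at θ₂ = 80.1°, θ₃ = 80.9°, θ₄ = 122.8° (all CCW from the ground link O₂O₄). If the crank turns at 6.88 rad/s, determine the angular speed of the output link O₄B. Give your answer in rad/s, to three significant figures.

0.0434

ω₂ = 6.88 rad/s
Differentiating the loop-closure r₂e^{iθ₂}+r₃e^{iθ₃}=r₁+r₄e^{iθ₄} gives r₂ω₂e^{iθ₂}+r₃ω₃e^{iθ₃}=r₄ω₄e^{iθ₄}.
Eliminating the other unknown: ω₄ = r₂ω₂ sin(θ₂−θ₃) / [r₄ sin(θ₄−θ₃)].
Numerator sine = -0.01396; denominator sine = +0.66783.
Result = 0.0222·6.88·(-0.01396) / (0.0735·(+0.66783)) = -0.043445 rad/s; magnitude 0.043445 rad/s.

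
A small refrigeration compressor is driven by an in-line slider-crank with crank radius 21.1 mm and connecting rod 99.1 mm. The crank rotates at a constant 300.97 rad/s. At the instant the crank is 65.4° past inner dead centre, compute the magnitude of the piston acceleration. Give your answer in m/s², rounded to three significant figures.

ω = 301 rad/s
x(θ) = r cosθ + √(L² − r² sin²θ); with ω constant, a = ω²·d²x/dθ².
d²x/dθ² = −r cosθ − r²(cos2θ)/√u − r⁴ sin²2θ/(4u^{3/2}),  u = L² − r² sin²θ = 0.00945275 m².
Substituting r = 0.0211 m, L = 0.0991 m, θ = 65.4°: d²x/dθ² = -0.0058223 m.
a = ω²·d²x/dθ² = (301)²·(-0.0058223) = -527.4 m/s²;  |a| = 527.4 m/s².

527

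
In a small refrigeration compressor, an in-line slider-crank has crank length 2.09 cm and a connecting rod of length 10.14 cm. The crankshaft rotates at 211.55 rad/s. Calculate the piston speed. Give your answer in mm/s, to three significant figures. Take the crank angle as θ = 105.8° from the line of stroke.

ω = 211.6 rad/s
For an in-line slider-crank, x = r cosθ + √(L² − r² sin²θ), so v = −rω sinθ·[1 + r cosθ/√(L² − r² sin²θ)].
With r = 0.0209 m, L = 0.1014 m, θ = 105.8°: √(L² − r² sin²θ) = 0.099386 m.
v = −0.0209·211.6·0.96222·[1 + 0.0209·-0.27228/0.099386] = -4.0107 m/s.
|v| = 4.0107 m/s = 4010.7 mm/s.

4010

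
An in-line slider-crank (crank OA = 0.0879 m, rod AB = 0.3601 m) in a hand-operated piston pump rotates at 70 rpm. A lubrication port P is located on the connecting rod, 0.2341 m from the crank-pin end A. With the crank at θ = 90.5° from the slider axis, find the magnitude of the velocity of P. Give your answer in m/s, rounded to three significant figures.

0.643

ω = 7.33 rad/s.  Crank-pin speed |V_A| = rω = 0.64434 m/s, perpendicular to OA.
Rod angle: sinφ = −(r/L) sinθ ⇒ φ = -14.128°; ω_rod = −rω cosθ/√(L²−r²sin²θ) = +0.016102 rad/s.
V_P = V_A + ω_rod × AP, with AP = 0.2341 m along the rod.
Components: V_Px = −rω sinθ − a·ω_rod·sinφ = -0.6434 m/s;  V_Py = rω cosθ + a·ω_rod·cosφ = -0.0019675 m/s.
|V_P| = √(V_Px² + V_Py²) = 0.6434 m/s.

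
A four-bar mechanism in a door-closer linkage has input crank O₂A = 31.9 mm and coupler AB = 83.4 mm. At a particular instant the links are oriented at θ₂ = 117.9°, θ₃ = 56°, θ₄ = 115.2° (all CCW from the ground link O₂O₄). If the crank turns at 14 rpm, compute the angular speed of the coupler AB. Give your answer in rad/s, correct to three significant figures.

ω₂ = 1.466 rad/s (from 14 rpm).
Differentiating the loop-closure r₂e^{iθ₂}+r₃e^{iθ₃}=r₁+r₄e^{iθ₄} gives r₂ω₂e^{iθ₂}+r₃ω₃e^{iθ₃}=r₄ω₄e^{iθ₄}.
Eliminating the other unknown: ω₃ = r₂ω₂ sin(θ₄−θ₂) / [r₃ sin(θ₃−θ₄)].
Numerator sine = -0.04711; denominator sine = -0.85896.
Result = 0.0319·1.466·(-0.04711) / (0.0834·(-0.85896)) = +0.030753 rad/s; magnitude 0.030753 rad/s.

0.0308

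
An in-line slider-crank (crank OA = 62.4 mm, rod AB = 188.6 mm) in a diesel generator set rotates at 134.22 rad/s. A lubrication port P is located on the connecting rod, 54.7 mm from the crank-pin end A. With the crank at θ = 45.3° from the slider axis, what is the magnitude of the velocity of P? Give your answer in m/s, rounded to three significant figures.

7.62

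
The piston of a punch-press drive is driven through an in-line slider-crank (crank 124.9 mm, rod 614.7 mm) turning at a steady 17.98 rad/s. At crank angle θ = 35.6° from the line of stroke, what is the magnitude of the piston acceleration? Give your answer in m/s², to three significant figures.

35.6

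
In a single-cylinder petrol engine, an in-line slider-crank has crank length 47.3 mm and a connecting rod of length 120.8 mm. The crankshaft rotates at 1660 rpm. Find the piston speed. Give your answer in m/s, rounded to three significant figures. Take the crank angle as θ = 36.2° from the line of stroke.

ω = 2π·1660/60 = 173.8 rad/s
For an in-line slider-crank, x = r cosθ + √(L² − r² sin²θ), so v = −rω sinθ·[1 + r cosθ/√(L² − r² sin²θ)].
With r = 0.0473 m, L = 0.1208 m, θ = 36.2°: √(L² − r² sin²θ) = 0.11753 m.
v = −0.0473·173.8·0.59061·[1 + 0.0473·0.80696/0.11753] = -6.4334 m/s.
|v| = 6.4334 m/s.

6.43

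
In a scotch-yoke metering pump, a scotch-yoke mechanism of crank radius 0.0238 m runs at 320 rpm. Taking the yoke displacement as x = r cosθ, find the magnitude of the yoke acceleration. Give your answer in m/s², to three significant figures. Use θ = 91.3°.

ω = 33.51 rad/s (from 320 rpm).
x = r cosθ ⇒ ẍ = −rω² cosθ (ω constant).
|a| = rω²|cosθ| = 0.0238·(33.51)²·|cos 91.3°| = 0.60634 m/s².

0.606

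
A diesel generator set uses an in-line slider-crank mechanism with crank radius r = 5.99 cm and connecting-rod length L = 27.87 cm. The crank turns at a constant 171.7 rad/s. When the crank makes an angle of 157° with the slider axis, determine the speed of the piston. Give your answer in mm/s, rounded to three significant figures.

3220

ω = 171.7 rad/s
For an in-line slider-crank, x = r cosθ + √(L² − r² sin²θ), so v = −rω sinθ·[1 + r cosθ/√(L² − r² sin²θ)].
With r = 0.0599 m, L = 0.2787 m, θ = 157°: √(L² − r² sin²θ) = 0.27772 m.
v = −0.0599·171.7·0.39073·[1 + 0.0599·-0.92050/0.27772] = -3.2207 m/s.
|v| = 3.2207 m/s = 3220.7 mm/s.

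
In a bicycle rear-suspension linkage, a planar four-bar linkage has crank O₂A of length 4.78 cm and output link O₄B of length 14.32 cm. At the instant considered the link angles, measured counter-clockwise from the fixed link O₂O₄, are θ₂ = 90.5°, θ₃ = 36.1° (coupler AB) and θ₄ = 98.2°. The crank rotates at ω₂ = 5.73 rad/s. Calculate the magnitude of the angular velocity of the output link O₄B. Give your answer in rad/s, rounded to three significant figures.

1.76

ω₂ = 5.73 rad/s
Differentiating the loop-closure r₂e^{iθ₂}+r₃e^{iθ₃}=r₁+r₄e^{iθ₄} gives r₂ω₂e^{iθ₂}+r₃ω₃e^{iθ₃}=r₄ω₄e^{iθ₄}.
Eliminating the other unknown: ω₄ = r₂ω₂ sin(θ₂−θ₃) / [r₄ sin(θ₄−θ₃)].
Numerator sine = +0.81310; denominator sine = +0.88377.
Result = 0.0478·5.73·(+0.81310) / (0.1432·(+0.88377)) = +1.7597 rad/s; magnitude 1.7597 rad/s.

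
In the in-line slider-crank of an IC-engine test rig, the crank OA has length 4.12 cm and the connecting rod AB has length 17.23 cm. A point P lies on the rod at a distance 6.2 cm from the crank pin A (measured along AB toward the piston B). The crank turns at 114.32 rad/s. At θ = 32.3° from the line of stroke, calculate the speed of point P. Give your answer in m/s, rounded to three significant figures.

ω = 114.3 rad/s.  Crank-pin speed |V_A| = rω = 4.71 m/s, perpendicular to OA.
Rod angle: sinφ = −(r/L) sinθ ⇒ φ = -7.341°; ω_rod = −rω cosθ/√(L²−r²sin²θ) = -23.297 rad/s.
V_P = V_A + ω_rod × AP, with AP = 0.062 m along the rod.
Components: V_Px = −rω sinθ − a·ω_rod·sinφ = -2.7013 m/s;  V_Py = rω cosθ + a·ω_rod·cosφ = +2.5486 m/s.
|V_P| = √(V_Px² + V_Py²) = 3.7138 m/s.

3.71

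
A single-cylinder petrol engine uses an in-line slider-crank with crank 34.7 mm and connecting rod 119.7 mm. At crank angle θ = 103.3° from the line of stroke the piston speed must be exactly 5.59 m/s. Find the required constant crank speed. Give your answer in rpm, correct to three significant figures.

For an in-line slider-crank, |v_piston| = rω|sinθ|·[1 + r cosθ/√(L² − r² sin²θ)].
With r = 0.0347 m, L = 0.1197 m, θ = 103.3°: the bracketed kinematic factor |dx/dθ| = 0.031422 m.
ω = v/|dx/dθ| = 5.59/0.031422 = 177.9 rad/s.
N = 60ω/(2π) = 1698.8 rpm.

1700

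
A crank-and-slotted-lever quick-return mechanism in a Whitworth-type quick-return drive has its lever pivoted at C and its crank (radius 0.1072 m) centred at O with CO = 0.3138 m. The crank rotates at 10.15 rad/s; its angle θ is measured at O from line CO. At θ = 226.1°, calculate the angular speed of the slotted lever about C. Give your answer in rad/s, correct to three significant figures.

ω = 10.15 rad/s
Crank pin A relative to C: A = (d + r cosθ, r sinθ); lever angle φ = atan2(r sinθ, d + r cosθ).
Differentiating tanφ: φ̇ = rω(d cosθ + r)/(d² + r² + 2dr cosθ).
d² + r² + 2dr cosθ = |CA|² = 0.0633111 m²;  d cosθ + r = -0.11039 m.
|ω_lever| = |0.1072·10.15·-0.11039| / 0.0633111 = 1.8972 rad/s.

1.90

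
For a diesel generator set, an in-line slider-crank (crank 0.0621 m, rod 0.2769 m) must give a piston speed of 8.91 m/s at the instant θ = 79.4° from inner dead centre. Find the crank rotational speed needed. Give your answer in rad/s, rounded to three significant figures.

140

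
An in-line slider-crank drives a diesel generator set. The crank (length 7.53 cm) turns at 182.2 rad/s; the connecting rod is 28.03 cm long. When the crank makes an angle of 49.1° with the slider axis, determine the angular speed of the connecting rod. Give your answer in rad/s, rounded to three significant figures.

ω = 182.2 rad/s
The rod makes angle φ with the slider axis where L sinφ = r sinθ; differentiating, L cosφ·φ̇ = r ω cosθ.
L cosφ = √(L² − r² sin²θ) = 0.27446 m.
|ω_rod| = r ω |cosθ| / √(L² − r² sin²θ) = 0.0753·182.2·0.65474/0.27446 = 32.729 rad/s.

32.7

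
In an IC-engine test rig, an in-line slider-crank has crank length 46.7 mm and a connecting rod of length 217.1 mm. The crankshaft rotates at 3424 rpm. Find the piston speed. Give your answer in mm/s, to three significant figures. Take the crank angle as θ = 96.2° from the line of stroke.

ω = 2π·3424/60 = 358.6 rad/s
For an in-line slider-crank, x = r cosθ + √(L² − r² sin²θ), so v = −rω sinθ·[1 + r cosθ/√(L² − r² sin²θ)].
With r = 0.0467 m, L = 0.2171 m, θ = 96.2°: √(L² − r² sin²θ) = 0.21208 m.
v = −0.0467·358.6·0.99415·[1 + 0.0467·-0.10800/0.21208] = -16.251 m/s.
|v| = 16.251 m/s = 16251 mm/s.

16300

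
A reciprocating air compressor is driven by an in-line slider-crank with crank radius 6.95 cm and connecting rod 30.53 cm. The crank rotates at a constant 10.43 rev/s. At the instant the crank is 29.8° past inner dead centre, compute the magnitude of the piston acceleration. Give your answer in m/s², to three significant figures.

294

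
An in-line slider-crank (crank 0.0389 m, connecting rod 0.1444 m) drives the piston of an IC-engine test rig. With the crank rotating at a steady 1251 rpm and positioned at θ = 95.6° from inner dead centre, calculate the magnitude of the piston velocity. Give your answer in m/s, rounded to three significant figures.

ω = 2π·1251/60 = 131 rad/s
For an in-line slider-crank, x = r cosθ + √(L² − r² sin²θ), so v = −rω sinθ·[1 + r cosθ/√(L² − r² sin²θ)].
With r = 0.0389 m, L = 0.1444 m, θ = 95.6°: √(L² − r² sin²θ) = 0.13911 m.
v = −0.0389·131·0.99523·[1 + 0.0389·-0.09758/0.13911] = -4.9334 m/s.
|v| = 4.9334 m/s.

4.93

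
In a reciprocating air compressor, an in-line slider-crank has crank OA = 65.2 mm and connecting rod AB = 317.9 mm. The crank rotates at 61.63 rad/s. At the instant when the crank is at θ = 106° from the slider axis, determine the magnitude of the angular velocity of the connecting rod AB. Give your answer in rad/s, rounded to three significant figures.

3.55

ω = 61.63 rad/s
The rod makes angle φ with the slider axis where L sinφ = r sinθ; differentiating, L cosφ·φ̇ = r ω cosθ.
L cosφ = √(L² − r² sin²θ) = 0.31166 m.
|ω_rod| = r ω |cosθ| / √(L² − r² sin²θ) = 0.0652·61.63·0.27564/0.31166 = 3.5538 rad/s.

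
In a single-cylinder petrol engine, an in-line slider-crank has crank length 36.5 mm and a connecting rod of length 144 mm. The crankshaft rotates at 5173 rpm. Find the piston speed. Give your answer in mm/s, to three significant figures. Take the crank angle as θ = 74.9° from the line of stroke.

ω = 2π·5173/60 = 541.7 rad/s
For an in-line slider-crank, x = r cosθ + √(L² − r² sin²θ), so v = −rω sinθ·[1 + r cosθ/√(L² − r² sin²θ)].
With r = 0.0365 m, L = 0.144 m, θ = 74.9°: √(L² − r² sin²θ) = 0.13962 m.
v = −0.0365·541.7·0.96547·[1 + 0.0365·0.26050/0.13962] = -20.39 m/s.
|v| = 20.39 m/s = 20390 mm/s.

20400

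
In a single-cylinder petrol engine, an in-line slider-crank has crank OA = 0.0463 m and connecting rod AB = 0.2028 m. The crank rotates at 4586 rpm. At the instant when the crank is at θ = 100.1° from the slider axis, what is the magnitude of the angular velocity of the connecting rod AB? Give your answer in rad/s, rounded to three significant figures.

19.7

ω = 480.2 rad/s (converted from 4586 rpm).
The rod makes angle φ with the slider axis where L sinφ = r sinθ; differentiating, L cosφ·φ̇ = r ω cosθ.
L cosφ = √(L² − r² sin²θ) = 0.19761 m.
|ω_rod| = r ω |cosθ| / √(L² − r² sin²θ) = 0.0463·480.2·0.17537/0.19761 = 19.732 rad/s.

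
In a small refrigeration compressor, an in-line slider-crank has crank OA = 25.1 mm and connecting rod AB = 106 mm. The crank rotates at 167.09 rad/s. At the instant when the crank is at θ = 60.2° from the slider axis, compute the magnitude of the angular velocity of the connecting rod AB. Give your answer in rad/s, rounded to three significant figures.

ω = 167.1 rad/s
The rod makes angle φ with the slider axis where L sinφ = r sinθ; differentiating, L cosφ·φ̇ = r ω cosθ.
L cosφ = √(L² − r² sin²θ) = 0.10374 m.
|ω_rod| = r ω |cosθ| / √(L² − r² sin²θ) = 0.0251·167.1·0.49697/0.10374 = 20.092 rad/s.

20.1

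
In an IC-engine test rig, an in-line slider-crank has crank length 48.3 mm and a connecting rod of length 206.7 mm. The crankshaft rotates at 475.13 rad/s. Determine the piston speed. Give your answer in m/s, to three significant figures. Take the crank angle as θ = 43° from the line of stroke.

18.4

ω = 475.1 rad/s
For an in-line slider-crank, x = r cosθ + √(L² − r² sin²θ), so v = −rω sinθ·[1 + r cosθ/√(L² − r² sin²θ)].
With r = 0.0483 m, L = 0.2067 m, θ = 43°: √(L² − r² sin²θ) = 0.20406 m.
v = −0.0483·475.1·0.68200·[1 + 0.0483·0.73135/0.20406] = -18.36 m/s.
|v| = 18.36 m/s.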